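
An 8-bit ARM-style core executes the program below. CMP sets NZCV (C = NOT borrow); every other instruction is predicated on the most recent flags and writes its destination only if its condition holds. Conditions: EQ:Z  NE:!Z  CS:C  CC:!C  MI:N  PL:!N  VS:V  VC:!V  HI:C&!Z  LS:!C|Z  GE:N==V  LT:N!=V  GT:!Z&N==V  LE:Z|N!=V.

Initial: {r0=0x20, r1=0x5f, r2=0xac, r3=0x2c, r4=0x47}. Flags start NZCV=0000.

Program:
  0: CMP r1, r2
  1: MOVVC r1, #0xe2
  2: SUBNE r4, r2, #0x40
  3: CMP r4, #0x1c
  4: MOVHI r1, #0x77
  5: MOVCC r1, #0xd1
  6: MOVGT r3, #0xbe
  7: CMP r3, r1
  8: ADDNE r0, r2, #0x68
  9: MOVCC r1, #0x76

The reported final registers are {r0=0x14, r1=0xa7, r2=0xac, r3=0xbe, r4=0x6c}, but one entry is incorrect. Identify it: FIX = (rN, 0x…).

[0] flags=1001 → (cmp)
[1] flags=1001 VC?F → skip
[2] flags=1001 NE?T → r4=0x6c
[3] flags=0010 → (cmp)
[4] flags=0010 HI?T → r1=0x77
[5] flags=0010 CC?F → skip
[6] flags=0010 GT?T → r3=0xbe
[7] flags=0011 → (cmp)
[8] flags=0011 NE?T → r0=0x14
[9] flags=0011 CC?F → skip

FIX = (r1, 0x77)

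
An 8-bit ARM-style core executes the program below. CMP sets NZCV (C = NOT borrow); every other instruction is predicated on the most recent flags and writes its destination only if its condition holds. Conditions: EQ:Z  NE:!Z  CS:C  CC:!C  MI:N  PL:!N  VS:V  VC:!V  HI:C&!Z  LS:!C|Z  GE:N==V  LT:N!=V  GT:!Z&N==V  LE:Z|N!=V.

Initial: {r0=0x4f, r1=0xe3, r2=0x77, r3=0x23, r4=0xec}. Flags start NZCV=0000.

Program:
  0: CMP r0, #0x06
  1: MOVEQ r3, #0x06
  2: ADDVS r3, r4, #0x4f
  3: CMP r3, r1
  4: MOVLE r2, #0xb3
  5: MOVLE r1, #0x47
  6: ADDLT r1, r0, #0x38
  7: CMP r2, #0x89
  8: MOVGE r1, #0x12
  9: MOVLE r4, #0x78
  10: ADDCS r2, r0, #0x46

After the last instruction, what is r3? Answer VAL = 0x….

VAL = 0x23

0: ✓ CMP  NZCV=0010
1: · MOVEQ
2: · ADDVS
3: ✓ CMP  NZCV=0000
4: · MOVLE
5: · MOVLE
6: · ADDLT
7: ✓ CMP  NZCV=1001
8: ✓ MOVGE  r1←0x12
9: · MOVLE
10: · ADDCS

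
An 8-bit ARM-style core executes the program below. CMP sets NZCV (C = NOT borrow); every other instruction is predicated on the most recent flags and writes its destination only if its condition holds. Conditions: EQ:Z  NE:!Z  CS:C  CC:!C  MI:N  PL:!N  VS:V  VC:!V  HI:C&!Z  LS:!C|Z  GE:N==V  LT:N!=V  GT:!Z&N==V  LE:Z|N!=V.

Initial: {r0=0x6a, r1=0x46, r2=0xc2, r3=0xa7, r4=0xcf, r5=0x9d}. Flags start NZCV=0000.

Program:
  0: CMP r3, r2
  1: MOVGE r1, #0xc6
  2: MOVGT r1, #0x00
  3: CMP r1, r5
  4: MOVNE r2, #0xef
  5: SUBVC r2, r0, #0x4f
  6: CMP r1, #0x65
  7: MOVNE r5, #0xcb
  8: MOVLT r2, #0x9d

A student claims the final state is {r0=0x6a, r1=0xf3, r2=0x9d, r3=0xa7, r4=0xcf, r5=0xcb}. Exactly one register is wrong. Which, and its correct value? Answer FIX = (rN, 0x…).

[0] flags=1000 → (cmp)
[1] flags=1000 GE?F → skip
[2] flags=1000 GT?F → skip
[3] flags=1001 → (cmp)
[4] flags=1001 NE?T → r2=0xef
[5] flags=1001 VC?F → skip
[6] flags=1000 → (cmp)
[7] flags=1000 NE?T → r5=0xcb
[8] flags=1000 LT?T → r2=0x9d

FIX = (r1, 0x46)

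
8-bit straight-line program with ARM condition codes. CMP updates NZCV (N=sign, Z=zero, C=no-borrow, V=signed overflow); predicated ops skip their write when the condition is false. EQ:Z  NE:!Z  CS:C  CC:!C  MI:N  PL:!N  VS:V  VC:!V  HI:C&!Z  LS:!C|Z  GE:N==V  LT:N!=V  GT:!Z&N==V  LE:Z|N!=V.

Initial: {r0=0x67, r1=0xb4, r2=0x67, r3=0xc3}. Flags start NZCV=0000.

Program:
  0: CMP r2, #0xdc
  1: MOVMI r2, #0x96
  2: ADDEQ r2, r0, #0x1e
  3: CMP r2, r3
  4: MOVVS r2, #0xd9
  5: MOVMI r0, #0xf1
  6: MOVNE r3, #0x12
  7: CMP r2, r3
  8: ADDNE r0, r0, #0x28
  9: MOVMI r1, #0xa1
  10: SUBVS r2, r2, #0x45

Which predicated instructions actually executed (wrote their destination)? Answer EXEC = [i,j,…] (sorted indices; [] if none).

EXEC = [1,5,6,8,9]

[0] flags=1001 → (cmp)
[1] flags=1001 MI?T → r2=0x96
[2] flags=1001 EQ?F → skip
[3] flags=1000 → (cmp)
[4] flags=1000 VS?F → skip
[5] flags=1000 MI?T → r0=0xf1
[6] flags=1000 NE?T → r3=0x12
[7] flags=1010 → (cmp)
[8] flags=1010 NE?T → r0=0x19
[9] flags=1010 MI?T → r1=0xa1
[10] flags=1010 VS?F → skip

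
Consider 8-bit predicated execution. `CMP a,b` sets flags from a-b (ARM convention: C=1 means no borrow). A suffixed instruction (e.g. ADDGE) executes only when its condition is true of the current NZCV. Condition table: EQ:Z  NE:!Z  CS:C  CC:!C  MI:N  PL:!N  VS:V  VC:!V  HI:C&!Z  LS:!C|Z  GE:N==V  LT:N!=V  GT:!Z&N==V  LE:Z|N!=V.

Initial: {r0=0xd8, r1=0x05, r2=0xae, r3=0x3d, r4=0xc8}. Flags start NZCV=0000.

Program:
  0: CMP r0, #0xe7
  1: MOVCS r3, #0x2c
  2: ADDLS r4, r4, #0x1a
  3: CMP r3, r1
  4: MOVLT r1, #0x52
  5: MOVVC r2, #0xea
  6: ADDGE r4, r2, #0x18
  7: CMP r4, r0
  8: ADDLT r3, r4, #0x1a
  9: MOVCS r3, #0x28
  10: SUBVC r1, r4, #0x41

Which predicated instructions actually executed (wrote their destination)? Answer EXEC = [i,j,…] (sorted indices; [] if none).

[0] flags=1000 → (cmp)
[1] flags=1000 CS?F → skip
[2] flags=1000 LS?T → r4=0xe2
[3] flags=0010 → (cmp)
[4] flags=0010 LT?F → skip
[5] flags=0010 VC?T → r2=0xea
[6] flags=0010 GE?T → r4=0x02
[7] flags=0000 → (cmp)
[8] flags=0000 LT?F → skip
[9] flags=0000 CS?F → skip
[10] flags=0000 VC?T → r1=0xc1

EXEC = [2,5,6,10]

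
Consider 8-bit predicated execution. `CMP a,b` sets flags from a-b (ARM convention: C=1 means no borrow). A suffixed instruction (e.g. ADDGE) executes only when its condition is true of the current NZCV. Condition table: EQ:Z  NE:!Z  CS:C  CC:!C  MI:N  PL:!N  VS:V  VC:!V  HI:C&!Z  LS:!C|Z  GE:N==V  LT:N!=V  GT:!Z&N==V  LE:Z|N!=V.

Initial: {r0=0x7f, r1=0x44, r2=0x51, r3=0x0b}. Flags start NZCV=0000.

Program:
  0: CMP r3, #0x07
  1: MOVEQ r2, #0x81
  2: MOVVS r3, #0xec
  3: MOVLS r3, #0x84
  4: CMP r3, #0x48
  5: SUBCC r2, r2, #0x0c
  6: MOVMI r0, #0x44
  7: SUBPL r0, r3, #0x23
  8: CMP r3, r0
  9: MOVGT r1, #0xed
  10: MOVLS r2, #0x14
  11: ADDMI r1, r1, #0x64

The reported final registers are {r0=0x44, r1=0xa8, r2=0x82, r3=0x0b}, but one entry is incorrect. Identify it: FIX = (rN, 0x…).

[0] flags=0010 → (cmp)
[1] flags=0010 EQ?F → skip
[2] flags=0010 VS?F → skip
[3] flags=0010 LS?F → skip
[4] flags=1000 → (cmp)
[5] flags=1000 CC?T → r2=0x45
[6] flags=1000 MI?T → r0=0x44
[7] flags=1000 PL?F → skip
[8] flags=1000 → (cmp)
[9] flags=1000 GT?F → skip
[10] flags=1000 LS?T → r2=0x14
[11] flags=1000 MI?T → r1=0xa8

FIX = (r2, 0x14)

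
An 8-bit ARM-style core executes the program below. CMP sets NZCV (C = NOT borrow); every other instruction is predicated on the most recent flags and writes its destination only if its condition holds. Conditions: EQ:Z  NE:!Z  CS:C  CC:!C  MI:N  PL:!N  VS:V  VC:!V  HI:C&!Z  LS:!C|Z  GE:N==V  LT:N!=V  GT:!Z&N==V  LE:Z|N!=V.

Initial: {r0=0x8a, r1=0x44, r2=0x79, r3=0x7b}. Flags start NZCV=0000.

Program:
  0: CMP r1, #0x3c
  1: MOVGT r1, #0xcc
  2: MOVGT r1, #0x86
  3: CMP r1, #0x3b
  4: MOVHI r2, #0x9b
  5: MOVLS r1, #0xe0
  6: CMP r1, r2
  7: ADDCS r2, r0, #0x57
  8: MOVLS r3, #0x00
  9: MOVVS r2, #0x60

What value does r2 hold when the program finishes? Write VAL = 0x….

0: ✓ CMP  NZCV=0010
1: ✓ MOVGT  r1←0xcc
2: ✓ MOVGT  r1←0x86
3: ✓ CMP  NZCV=0011
4: ✓ MOVHI  r2←0x9b
5: · MOVLS
6: ✓ CMP  NZCV=1000
7: · ADDCS
8: ✓ MOVLS  r3←0x00
9: · MOVVS

VAL = 0x9b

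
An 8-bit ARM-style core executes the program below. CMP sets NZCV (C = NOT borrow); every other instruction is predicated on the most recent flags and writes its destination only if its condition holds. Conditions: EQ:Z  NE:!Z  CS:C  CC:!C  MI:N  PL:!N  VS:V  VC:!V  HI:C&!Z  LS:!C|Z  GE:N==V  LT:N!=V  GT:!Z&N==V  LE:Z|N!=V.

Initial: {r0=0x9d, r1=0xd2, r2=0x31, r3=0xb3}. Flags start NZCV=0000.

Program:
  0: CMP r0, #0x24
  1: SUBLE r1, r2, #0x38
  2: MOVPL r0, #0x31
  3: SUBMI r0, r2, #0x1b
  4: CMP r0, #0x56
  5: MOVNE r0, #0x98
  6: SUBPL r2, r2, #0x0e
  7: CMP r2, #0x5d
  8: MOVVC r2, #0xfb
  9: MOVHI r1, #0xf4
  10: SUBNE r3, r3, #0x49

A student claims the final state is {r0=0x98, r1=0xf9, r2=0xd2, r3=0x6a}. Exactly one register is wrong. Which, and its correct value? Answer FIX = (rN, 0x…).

FIX = (r2, 0xfb)

[0] flags=0011 → (cmp)
[1] flags=0011 LE?T → r1=0xf9
[2] flags=0011 PL?T → r0=0x31
[3] flags=0011 MI?F → skip
[4] flags=1000 → (cmp)
[5] flags=1000 NE?T → r0=0x98
[6] flags=1000 PL?F → skip
[7] flags=1000 → (cmp)
[8] flags=1000 VC?T → r2=0xfb
[9] flags=1000 HI?F → skip
[10] flags=1000 NE?T → r3=0x6a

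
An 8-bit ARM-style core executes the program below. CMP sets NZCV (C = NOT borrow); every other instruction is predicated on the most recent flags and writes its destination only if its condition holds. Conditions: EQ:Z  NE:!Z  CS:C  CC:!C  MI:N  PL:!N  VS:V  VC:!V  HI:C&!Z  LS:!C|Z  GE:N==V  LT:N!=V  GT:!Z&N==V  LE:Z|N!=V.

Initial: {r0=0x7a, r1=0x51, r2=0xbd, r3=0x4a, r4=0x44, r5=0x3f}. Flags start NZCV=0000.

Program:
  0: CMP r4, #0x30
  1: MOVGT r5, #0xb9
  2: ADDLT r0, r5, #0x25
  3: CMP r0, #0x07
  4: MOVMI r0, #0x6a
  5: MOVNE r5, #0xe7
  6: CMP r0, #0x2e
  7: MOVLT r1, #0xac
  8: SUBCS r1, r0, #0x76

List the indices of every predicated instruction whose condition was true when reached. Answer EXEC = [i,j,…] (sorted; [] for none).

0: ✓ CMP  NZCV=0010
1: ✓ MOVGT  r5←0xb9
2: · ADDLT
3: ✓ CMP  NZCV=0010
4: · MOVMI
5: ✓ MOVNE  r5←0xe7
6: ✓ CMP  NZCV=0010
7: · MOVLT
8: ✓ SUBCS  r1←0x04

EXEC = [1,5,8]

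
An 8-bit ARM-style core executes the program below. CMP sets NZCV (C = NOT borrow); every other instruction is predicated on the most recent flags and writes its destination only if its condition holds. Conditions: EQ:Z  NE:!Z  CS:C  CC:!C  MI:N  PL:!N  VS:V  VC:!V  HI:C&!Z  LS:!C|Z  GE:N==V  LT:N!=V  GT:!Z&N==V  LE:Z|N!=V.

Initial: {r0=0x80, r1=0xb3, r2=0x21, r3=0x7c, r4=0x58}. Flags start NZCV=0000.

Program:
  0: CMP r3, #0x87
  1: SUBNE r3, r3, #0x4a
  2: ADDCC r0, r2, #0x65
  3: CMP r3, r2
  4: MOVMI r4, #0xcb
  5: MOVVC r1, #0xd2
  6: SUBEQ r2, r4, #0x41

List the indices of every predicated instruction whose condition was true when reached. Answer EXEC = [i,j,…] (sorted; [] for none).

[0] flags=1001 → (cmp)
[1] flags=1001 NE?T → r3=0x32
[2] flags=1001 CC?T → r0=0x86
[3] flags=0010 → (cmp)
[4] flags=0010 MI?F → skip
[5] flags=0010 VC?T → r1=0xd2
[6] flags=0010 EQ?F → skip

EXEC = [1,2,5]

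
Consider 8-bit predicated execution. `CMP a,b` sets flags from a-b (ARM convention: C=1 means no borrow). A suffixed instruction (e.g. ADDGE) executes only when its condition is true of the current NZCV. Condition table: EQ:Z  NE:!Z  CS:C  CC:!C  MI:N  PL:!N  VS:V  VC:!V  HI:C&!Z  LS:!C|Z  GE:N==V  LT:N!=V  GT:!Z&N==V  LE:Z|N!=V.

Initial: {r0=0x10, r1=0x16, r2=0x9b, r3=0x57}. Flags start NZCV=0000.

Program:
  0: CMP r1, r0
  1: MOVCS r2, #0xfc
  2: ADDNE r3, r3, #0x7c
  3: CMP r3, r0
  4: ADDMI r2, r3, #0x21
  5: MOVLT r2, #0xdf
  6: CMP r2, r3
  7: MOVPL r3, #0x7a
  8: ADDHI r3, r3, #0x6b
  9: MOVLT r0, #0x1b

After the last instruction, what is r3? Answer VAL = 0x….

[0] flags=0010 → (cmp)
[1] flags=0010 CS?T → r2=0xfc
[2] flags=0010 NE?T → r3=0xd3
[3] flags=1010 → (cmp)
[4] flags=1010 MI?T → r2=0xf4
[5] flags=1010 LT?T → r2=0xdf
[6] flags=0010 → (cmp)
[7] flags=0010 PL?T → r3=0x7a
[8] flags=0010 HI?T → r3=0xe5
[9] flags=0010 LT?F → skip

VAL = 0xe5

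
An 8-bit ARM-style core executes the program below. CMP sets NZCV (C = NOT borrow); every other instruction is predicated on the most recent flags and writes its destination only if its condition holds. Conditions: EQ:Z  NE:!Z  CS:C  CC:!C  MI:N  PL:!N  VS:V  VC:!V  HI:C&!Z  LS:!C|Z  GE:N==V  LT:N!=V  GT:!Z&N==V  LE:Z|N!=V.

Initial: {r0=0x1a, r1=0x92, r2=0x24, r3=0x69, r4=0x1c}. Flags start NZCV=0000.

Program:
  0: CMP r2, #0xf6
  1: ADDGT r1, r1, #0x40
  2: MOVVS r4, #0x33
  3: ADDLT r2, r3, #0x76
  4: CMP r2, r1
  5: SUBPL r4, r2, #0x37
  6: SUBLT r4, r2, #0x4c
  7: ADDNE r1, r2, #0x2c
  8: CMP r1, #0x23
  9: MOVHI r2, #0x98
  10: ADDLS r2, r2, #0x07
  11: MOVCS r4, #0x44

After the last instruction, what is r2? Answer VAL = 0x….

[0] flags=0000 → (cmp)
[1] flags=0000 GT?T → r1=0xd2
[2] flags=0000 VS?F → skip
[3] flags=0000 LT?F → skip
[4] flags=0000 → (cmp)
[5] flags=0000 PL?T → r4=0xed
[6] flags=0000 LT?F → skip
[7] flags=0000 NE?T → r1=0x50
[8] flags=0010 → (cmp)
[9] flags=0010 HI?T → r2=0x98
[10] flags=0010 LS?F → skip
[11] flags=0010 CS?T → r4=0x44

VAL = 0x98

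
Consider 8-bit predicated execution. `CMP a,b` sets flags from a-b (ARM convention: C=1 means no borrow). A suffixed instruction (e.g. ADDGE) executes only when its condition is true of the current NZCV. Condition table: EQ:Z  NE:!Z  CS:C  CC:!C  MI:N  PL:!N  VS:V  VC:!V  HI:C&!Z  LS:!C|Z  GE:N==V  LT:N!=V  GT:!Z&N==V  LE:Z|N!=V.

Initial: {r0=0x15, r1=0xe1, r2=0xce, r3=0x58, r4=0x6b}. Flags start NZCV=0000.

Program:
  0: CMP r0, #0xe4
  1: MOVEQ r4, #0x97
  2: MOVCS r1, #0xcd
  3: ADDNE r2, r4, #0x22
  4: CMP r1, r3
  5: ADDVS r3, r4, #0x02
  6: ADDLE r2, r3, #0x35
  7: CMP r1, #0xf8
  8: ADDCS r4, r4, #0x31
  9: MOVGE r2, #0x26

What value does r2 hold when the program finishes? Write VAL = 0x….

VAL = 0x8d

0: ✓ CMP  NZCV=0000
1: · MOVEQ
2: · MOVCS
3: ✓ ADDNE  r2←0x8d
4: ✓ CMP  NZCV=1010
5: · ADDVS
6: ✓ ADDLE  r2←0x8d
7: ✓ CMP  NZCV=1000
8: · ADDCS
9: · MOVGE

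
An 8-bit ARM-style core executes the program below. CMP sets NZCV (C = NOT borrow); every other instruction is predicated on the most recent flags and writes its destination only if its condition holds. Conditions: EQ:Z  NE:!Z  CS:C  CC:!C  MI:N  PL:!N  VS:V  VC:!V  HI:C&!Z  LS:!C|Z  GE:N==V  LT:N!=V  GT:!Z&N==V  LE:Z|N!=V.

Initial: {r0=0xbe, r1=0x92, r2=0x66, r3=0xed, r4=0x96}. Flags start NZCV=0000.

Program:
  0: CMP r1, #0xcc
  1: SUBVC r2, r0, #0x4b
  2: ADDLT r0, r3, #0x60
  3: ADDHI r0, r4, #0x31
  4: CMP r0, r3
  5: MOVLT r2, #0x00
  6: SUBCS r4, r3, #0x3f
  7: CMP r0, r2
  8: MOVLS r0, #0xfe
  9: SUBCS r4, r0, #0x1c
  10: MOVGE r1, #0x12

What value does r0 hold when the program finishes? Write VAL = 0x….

VAL = 0xfe

[0] flags=1000 → (cmp)
[1] flags=1000 VC?T → r2=0x73
[2] flags=1000 LT?T → r0=0x4d
[3] flags=1000 HI?F → skip
[4] flags=0000 → (cmp)
[5] flags=0000 LT?F → skip
[6] flags=0000 CS?F → skip
[7] flags=1000 → (cmp)
[8] flags=1000 LS?T → r0=0xfe
[9] flags=1000 CS?F → skip
[10] flags=1000 GE?F → skip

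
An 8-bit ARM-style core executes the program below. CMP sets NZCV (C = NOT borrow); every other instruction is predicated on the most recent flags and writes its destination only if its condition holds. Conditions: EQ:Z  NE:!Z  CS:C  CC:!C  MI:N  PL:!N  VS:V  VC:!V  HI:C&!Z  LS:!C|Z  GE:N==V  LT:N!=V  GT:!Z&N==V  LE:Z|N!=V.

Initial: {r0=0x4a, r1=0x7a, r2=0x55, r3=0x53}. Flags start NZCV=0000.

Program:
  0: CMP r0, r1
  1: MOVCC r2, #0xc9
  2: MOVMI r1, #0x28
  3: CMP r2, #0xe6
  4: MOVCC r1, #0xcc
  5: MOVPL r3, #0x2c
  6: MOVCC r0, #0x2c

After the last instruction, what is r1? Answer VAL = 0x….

VAL = 0xcc

[0] flags=1000 → (cmp)
[1] flags=1000 CC?T → r2=0xc9
[2] flags=1000 MI?T → r1=0x28
[3] flags=1000 → (cmp)
[4] flags=1000 CC?T → r1=0xcc
[5] flags=1000 PL?F → skip
[6] flags=1000 CC?T → r0=0x2c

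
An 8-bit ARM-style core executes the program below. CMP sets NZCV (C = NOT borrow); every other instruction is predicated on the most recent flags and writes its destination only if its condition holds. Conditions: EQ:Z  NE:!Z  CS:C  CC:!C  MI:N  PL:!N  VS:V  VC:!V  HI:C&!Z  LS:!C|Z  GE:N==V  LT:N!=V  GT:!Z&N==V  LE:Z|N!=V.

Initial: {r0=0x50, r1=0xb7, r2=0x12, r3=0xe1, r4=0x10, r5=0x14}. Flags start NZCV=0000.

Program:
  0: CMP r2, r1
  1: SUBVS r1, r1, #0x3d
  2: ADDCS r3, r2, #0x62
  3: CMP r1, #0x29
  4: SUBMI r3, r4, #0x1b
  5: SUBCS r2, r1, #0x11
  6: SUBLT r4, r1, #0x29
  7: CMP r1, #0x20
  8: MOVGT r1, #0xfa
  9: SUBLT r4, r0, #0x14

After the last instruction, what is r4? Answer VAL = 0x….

[0] flags=0000 → (cmp)
[1] flags=0000 VS?F → skip
[2] flags=0000 CS?F → skip
[3] flags=1010 → (cmp)
[4] flags=1010 MI?T → r3=0xf5
[5] flags=1010 CS?T → r2=0xa6
[6] flags=1010 LT?T → r4=0x8e
[7] flags=1010 → (cmp)
[8] flags=1010 GT?F → skip
[9] flags=1010 LT?T → r4=0x3c

VAL = 0x3c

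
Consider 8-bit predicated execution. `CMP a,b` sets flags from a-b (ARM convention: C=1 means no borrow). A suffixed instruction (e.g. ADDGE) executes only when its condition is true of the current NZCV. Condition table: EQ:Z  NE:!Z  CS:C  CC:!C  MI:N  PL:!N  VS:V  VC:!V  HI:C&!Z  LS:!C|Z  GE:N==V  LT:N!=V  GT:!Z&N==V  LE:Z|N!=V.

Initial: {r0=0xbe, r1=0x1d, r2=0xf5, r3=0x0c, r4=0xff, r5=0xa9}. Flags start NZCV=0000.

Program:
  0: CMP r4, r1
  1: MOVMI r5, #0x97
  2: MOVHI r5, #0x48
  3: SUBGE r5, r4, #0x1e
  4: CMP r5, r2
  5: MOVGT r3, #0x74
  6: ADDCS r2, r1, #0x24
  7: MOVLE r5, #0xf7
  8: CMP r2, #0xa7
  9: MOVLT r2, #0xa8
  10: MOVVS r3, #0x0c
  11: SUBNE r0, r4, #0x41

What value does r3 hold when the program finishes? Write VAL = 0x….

0: ✓ CMP  NZCV=1010
1: ✓ MOVMI  r5←0x97
2: ✓ MOVHI  r5←0x48
3: · SUBGE
4: ✓ CMP  NZCV=0000
5: ✓ MOVGT  r3←0x74
6: · ADDCS
7: · MOVLE
8: ✓ CMP  NZCV=0010
9: · MOVLT
10: · MOVVS
11: ✓ SUBNE  r0←0xbe

VAL = 0x74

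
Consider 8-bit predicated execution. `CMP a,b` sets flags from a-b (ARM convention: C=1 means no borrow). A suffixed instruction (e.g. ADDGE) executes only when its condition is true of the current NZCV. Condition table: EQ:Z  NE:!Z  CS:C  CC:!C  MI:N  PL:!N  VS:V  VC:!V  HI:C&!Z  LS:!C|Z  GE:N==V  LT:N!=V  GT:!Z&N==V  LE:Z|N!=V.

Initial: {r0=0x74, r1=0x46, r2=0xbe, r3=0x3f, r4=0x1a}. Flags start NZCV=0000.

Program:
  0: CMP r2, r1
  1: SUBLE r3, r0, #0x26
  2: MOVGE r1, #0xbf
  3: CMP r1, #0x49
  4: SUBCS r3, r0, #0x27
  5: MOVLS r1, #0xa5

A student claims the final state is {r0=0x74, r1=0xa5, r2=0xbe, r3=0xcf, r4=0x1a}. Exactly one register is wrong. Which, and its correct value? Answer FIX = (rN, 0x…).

FIX = (r3, 0x4e)

[0] flags=0011 → (cmp)
[1] flags=0011 LE?T → r3=0x4e
[2] flags=0011 GE?F → skip
[3] flags=1000 → (cmp)
[4] flags=1000 CS?F → skip
[5] flags=1000 LS?T → r1=0xa5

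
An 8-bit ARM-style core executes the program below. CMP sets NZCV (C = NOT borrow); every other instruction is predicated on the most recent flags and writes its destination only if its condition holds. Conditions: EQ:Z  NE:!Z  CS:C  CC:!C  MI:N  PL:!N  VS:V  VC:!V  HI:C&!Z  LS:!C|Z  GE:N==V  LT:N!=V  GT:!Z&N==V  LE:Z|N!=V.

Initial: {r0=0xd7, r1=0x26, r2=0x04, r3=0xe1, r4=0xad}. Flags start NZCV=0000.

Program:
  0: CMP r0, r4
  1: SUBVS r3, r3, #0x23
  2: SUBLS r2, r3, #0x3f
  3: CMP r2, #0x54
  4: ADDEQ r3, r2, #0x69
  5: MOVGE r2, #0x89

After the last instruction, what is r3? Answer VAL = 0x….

0: ✓ CMP  NZCV=0010
1: · SUBVS
2: · SUBLS
3: ✓ CMP  NZCV=1000
4: · ADDEQ
5: · MOVGE

VAL = 0xe1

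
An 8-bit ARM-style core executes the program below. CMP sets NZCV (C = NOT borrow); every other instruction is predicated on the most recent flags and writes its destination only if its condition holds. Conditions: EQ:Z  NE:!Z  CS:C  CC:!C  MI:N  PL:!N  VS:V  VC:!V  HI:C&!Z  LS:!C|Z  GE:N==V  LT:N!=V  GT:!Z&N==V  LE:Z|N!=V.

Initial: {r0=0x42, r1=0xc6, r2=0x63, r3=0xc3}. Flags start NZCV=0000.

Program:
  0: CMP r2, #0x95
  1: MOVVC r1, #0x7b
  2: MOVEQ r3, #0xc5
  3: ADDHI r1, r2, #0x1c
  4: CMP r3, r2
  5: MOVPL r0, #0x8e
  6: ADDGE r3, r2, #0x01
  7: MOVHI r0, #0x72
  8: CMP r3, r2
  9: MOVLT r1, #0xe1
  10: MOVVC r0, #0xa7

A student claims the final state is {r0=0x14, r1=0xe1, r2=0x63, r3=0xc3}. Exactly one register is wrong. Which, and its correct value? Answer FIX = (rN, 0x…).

0: ✓ CMP  NZCV=1001
1: · MOVVC
2: · MOVEQ
3: · ADDHI
4: ✓ CMP  NZCV=0011
5: ✓ MOVPL  r0←0x8e
6: · ADDGE
7: ✓ MOVHI  r0←0x72
8: ✓ CMP  NZCV=0011
9: ✓ MOVLT  r1←0xe1
10: · MOVVC

FIX = (r0, 0x72)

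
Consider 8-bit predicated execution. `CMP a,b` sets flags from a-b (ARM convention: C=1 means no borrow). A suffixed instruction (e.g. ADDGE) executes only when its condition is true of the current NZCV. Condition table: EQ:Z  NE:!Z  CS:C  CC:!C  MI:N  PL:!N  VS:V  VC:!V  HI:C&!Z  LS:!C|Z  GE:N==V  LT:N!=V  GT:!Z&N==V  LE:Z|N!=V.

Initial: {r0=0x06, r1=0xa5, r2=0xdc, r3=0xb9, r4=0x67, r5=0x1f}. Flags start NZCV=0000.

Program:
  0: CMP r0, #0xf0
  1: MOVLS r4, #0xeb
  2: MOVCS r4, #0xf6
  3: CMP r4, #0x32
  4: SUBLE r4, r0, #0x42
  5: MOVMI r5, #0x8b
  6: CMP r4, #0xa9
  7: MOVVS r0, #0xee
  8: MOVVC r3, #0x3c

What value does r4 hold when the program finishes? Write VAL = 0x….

VAL = 0xc4

[0] flags=0000 → (cmp)
[1] flags=0000 LS?T → r4=0xeb
[2] flags=0000 CS?F → skip
[3] flags=1010 → (cmp)
[4] flags=1010 LE?T → r4=0xc4
[5] flags=1010 MI?T → r5=0x8b
[6] flags=0010 → (cmp)
[7] flags=0010 VS?F → skip
[8] flags=0010 VC?T → r3=0x3c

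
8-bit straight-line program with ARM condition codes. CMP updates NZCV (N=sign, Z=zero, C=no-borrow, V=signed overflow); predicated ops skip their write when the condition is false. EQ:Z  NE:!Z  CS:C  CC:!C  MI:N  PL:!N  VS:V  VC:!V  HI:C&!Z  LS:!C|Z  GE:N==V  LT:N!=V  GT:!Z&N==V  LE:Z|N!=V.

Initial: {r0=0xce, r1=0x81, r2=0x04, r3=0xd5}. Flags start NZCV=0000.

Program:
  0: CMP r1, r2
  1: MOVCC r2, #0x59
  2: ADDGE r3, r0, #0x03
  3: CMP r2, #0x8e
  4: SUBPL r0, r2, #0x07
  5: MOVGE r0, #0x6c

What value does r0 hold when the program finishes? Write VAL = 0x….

0: ✓ CMP  NZCV=0011
1: · MOVCC
2: · ADDGE
3: ✓ CMP  NZCV=0000
4: ✓ SUBPL  r0←0xfd
5: ✓ MOVGE  r0←0x6c

VAL = 0x6c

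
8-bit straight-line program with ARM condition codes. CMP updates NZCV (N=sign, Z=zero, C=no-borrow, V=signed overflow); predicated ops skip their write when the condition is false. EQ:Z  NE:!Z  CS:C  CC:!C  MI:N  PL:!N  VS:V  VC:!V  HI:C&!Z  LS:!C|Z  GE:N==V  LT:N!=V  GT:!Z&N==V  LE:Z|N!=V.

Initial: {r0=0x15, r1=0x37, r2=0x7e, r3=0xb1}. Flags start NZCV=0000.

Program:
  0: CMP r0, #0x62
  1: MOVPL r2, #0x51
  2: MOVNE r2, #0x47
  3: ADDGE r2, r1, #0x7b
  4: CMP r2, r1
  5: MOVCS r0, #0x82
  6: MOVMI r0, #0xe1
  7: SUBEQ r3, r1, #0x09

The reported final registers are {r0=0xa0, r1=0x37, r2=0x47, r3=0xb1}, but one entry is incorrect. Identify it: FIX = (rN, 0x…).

0: ✓ CMP  NZCV=1000
1: · MOVPL
2: ✓ MOVNE  r2←0x47
3: · ADDGE
4: ✓ CMP  NZCV=0010
5: ✓ MOVCS  r0←0x82
6: · MOVMI
7: · SUBEQ

FIX = (r0, 0x82)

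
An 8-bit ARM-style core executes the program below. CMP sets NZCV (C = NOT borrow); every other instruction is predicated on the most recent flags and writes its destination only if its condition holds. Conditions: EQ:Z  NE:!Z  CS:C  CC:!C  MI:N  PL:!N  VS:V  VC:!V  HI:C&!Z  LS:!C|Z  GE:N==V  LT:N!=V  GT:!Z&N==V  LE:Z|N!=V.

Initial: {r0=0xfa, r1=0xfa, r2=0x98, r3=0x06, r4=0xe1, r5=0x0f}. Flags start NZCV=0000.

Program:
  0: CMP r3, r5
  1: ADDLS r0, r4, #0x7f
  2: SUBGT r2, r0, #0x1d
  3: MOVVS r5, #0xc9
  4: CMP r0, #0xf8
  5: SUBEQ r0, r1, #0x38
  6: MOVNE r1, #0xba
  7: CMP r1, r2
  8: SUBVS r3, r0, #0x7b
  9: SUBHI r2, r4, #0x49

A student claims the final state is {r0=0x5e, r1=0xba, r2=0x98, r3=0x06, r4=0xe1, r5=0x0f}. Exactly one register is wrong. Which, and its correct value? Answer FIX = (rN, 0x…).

0: ✓ CMP  NZCV=1000
1: ✓ ADDLS  r0←0x60
2: · SUBGT
3: · MOVVS
4: ✓ CMP  NZCV=0000
5: · SUBEQ
6: ✓ MOVNE  r1←0xba
7: ✓ CMP  NZCV=0010
8: · SUBVS
9: ✓ SUBHI  r2←0x98

FIX = (r0, 0x60)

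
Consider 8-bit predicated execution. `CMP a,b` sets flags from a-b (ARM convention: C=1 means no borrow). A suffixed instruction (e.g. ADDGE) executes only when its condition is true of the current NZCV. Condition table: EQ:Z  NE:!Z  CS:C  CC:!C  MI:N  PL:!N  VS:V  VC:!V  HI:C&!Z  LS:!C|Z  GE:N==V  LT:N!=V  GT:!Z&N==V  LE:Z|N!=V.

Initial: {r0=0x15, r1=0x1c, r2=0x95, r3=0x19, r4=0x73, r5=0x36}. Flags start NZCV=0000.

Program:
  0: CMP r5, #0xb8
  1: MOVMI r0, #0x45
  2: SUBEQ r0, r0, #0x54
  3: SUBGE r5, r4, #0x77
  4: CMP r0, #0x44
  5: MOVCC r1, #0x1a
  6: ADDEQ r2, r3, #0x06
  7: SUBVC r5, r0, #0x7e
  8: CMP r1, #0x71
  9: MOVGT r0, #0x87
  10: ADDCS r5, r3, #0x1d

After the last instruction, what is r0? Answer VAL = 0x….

0: ✓ CMP  NZCV=0000
1: · MOVMI
2: · SUBEQ
3: ✓ SUBGE  r5←0xfc
4: ✓ CMP  NZCV=1000
5: ✓ MOVCC  r1←0x1a
6: · ADDEQ
7: ✓ SUBVC  r5←0x97
8: ✓ CMP  NZCV=1000
9: · MOVGT
10: · ADDCS

VAL = 0x15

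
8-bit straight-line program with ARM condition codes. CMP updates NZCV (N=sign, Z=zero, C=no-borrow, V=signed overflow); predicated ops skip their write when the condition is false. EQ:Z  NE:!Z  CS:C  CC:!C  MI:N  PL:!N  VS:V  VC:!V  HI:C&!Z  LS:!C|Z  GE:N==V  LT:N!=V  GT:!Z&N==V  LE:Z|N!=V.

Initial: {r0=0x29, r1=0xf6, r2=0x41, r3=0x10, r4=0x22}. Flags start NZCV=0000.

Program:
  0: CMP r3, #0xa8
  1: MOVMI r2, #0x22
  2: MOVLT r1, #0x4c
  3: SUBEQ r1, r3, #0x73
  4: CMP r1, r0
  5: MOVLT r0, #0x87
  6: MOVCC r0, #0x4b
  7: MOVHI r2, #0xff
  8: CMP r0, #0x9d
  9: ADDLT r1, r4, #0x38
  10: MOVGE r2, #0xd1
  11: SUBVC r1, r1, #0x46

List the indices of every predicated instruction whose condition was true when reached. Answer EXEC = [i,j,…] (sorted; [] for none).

[0] flags=0000 → (cmp)
[1] flags=0000 MI?F → skip
[2] flags=0000 LT?F → skip
[3] flags=0000 EQ?F → skip
[4] flags=1010 → (cmp)
[5] flags=1010 LT?T → r0=0x87
[6] flags=1010 CC?F → skip
[7] flags=1010 HI?T → r2=0xff
[8] flags=1000 → (cmp)
[9] flags=1000 LT?T → r1=0x5a
[10] flags=1000 GE?F → skip
[11] flags=1000 VC?T → r1=0x14

EXEC = [5,7,9,11]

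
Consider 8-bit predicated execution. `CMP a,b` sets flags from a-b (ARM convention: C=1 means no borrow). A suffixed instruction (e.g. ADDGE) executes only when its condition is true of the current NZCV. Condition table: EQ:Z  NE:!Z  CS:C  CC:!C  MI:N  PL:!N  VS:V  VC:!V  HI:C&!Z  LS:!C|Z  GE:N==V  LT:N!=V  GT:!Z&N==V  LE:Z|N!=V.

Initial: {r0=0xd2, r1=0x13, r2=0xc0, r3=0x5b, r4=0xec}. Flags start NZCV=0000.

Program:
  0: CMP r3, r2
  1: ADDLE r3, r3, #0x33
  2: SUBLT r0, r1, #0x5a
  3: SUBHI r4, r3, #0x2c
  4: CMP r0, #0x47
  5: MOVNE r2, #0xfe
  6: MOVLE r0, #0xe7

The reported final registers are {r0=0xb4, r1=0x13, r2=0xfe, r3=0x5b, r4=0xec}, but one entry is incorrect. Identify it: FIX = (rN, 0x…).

FIX = (r0, 0xe7)

0: ✓ CMP  NZCV=1001
1: · ADDLE
2: · SUBLT
3: · SUBHI
4: ✓ CMP  NZCV=1010
5: ✓ MOVNE  r2←0xfe
6: ✓ MOVLE  r0←0xe7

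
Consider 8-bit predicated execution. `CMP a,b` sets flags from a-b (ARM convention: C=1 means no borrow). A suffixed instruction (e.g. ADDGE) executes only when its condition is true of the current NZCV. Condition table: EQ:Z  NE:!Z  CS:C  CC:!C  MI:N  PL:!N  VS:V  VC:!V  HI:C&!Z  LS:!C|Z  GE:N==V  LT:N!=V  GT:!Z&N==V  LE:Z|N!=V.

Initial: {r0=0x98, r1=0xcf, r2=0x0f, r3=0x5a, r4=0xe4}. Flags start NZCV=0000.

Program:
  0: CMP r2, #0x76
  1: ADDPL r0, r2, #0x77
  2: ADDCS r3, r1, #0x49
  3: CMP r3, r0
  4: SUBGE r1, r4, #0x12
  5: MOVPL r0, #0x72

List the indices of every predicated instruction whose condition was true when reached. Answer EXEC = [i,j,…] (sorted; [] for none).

EXEC = [4]

[0] flags=1000 → (cmp)
[1] flags=1000 PL?F → skip
[2] flags=1000 CS?F → skip
[3] flags=1001 → (cmp)
[4] flags=1001 GE?T → r1=0xd2
[5] flags=1001 PL?F → skip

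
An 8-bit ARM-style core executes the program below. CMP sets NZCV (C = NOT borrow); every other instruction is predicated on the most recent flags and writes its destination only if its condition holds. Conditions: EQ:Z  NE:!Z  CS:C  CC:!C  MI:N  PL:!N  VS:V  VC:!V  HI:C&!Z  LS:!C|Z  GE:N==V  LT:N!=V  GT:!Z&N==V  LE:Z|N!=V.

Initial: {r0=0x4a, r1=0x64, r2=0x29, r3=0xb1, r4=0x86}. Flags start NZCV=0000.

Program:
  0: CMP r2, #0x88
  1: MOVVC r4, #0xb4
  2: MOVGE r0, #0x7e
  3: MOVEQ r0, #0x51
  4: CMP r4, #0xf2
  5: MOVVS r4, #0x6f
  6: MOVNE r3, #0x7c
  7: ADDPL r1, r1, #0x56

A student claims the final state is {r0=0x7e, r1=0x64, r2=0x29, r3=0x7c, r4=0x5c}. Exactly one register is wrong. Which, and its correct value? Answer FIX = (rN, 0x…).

FIX = (r4, 0x86)

[0] flags=1001 → (cmp)
[1] flags=1001 VC?F → skip
[2] flags=1001 GE?T → r0=0x7e
[3] flags=1001 EQ?F → skip
[4] flags=1000 → (cmp)
[5] flags=1000 VS?F → skip
[6] flags=1000 NE?T → r3=0x7c
[7] flags=1000 PL?F → skip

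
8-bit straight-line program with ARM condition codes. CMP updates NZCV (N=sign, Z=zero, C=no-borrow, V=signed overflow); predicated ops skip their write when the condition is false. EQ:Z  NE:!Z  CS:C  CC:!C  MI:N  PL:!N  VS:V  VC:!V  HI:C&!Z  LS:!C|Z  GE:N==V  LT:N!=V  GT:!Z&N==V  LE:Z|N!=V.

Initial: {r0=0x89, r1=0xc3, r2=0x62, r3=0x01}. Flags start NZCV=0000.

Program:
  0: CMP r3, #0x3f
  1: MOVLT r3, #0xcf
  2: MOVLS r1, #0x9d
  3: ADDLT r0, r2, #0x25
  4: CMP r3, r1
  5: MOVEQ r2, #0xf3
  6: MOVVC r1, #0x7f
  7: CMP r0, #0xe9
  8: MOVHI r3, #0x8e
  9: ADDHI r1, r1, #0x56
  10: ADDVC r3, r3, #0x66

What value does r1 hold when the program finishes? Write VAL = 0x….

VAL = 0x7f

[0] flags=1000 → (cmp)
[1] flags=1000 LT?T → r3=0xcf
[2] flags=1000 LS?T → r1=0x9d
[3] flags=1000 LT?T → r0=0x87
[4] flags=0010 → (cmp)
[5] flags=0010 EQ?F → skip
[6] flags=0010 VC?T → r1=0x7f
[7] flags=1000 → (cmp)
[8] flags=1000 HI?F → skip
[9] flags=1000 HI?F → skip
[10] flags=1000 VC?T → r3=0x35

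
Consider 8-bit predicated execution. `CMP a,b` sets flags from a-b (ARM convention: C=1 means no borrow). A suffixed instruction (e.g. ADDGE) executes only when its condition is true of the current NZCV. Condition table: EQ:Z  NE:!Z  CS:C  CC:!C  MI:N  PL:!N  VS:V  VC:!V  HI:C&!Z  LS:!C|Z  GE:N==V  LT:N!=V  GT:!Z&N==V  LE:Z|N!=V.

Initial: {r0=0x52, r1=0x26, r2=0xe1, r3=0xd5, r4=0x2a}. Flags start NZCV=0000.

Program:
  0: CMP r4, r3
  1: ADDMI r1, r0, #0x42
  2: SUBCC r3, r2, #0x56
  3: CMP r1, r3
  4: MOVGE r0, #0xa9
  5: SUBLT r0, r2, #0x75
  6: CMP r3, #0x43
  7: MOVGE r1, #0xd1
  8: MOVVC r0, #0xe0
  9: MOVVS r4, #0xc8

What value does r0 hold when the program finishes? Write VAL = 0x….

VAL = 0xa9

[0] flags=0000 → (cmp)
[1] flags=0000 MI?F → skip
[2] flags=0000 CC?T → r3=0x8b
[3] flags=1001 → (cmp)
[4] flags=1001 GE?T → r0=0xa9
[5] flags=1001 LT?F → skip
[6] flags=0011 → (cmp)
[7] flags=0011 GE?F → skip
[8] flags=0011 VC?F → skip
[9] flags=0011 VS?T → r4=0xc8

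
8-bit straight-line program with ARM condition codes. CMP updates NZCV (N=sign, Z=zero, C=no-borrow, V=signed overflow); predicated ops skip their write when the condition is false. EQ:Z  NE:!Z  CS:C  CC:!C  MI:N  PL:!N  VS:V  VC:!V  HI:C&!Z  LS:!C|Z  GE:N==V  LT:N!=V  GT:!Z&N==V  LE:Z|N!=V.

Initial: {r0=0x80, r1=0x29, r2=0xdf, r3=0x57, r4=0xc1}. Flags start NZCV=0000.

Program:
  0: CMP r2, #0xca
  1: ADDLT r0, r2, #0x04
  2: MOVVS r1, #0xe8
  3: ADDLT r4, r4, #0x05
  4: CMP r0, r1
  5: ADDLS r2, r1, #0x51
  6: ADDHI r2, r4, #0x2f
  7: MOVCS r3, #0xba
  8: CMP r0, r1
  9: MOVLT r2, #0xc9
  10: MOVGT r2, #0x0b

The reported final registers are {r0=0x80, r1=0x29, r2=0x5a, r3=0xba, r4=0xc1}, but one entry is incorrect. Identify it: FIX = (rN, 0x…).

FIX = (r2, 0xc9)

[0] flags=0010 → (cmp)
[1] flags=0010 LT?F → skip
[2] flags=0010 VS?F → skip
[3] flags=0010 LT?F → skip
[4] flags=0011 → (cmp)
[5] flags=0011 LS?F → skip
[6] flags=0011 HI?T → r2=0xf0
[7] flags=0011 CS?T → r3=0xba
[8] flags=0011 → (cmp)
[9] flags=0011 LT?T → r2=0xc9
[10] flags=0011 GT?F → skip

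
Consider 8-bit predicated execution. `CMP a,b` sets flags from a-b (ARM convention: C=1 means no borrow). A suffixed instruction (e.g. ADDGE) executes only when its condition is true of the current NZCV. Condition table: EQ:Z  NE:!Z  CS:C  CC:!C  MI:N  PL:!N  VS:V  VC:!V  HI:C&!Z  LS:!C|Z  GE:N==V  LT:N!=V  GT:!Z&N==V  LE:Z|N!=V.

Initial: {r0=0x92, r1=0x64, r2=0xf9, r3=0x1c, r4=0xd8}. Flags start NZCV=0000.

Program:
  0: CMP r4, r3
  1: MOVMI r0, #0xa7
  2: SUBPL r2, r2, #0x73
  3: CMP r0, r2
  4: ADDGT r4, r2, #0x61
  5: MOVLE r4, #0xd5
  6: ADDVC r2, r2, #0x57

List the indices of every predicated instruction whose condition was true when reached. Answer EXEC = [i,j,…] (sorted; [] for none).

[0] flags=1010 → (cmp)
[1] flags=1010 MI?T → r0=0xa7
[2] flags=1010 PL?F → skip
[3] flags=1000 → (cmp)
[4] flags=1000 GT?F → skip
[5] flags=1000 LE?T → r4=0xd5
[6] flags=1000 VC?T → r2=0x50

EXEC = [1,5,6]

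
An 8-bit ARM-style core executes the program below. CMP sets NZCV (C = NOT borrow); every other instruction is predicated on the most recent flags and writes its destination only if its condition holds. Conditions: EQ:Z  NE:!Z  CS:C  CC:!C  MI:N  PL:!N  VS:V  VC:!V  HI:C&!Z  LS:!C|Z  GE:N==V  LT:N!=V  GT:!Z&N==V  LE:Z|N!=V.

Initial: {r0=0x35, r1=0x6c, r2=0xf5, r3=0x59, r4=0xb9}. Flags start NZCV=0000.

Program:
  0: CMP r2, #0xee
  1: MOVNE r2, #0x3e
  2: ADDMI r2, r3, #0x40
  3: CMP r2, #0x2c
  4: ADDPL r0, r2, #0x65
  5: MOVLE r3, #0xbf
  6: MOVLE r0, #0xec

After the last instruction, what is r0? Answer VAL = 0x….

0: ✓ CMP  NZCV=0010
1: ✓ MOVNE  r2←0x3e
2: · ADDMI
3: ✓ CMP  NZCV=0010
4: ✓ ADDPL  r0←0xa3
5: · MOVLE
6: · MOVLE

VAL = 0xa3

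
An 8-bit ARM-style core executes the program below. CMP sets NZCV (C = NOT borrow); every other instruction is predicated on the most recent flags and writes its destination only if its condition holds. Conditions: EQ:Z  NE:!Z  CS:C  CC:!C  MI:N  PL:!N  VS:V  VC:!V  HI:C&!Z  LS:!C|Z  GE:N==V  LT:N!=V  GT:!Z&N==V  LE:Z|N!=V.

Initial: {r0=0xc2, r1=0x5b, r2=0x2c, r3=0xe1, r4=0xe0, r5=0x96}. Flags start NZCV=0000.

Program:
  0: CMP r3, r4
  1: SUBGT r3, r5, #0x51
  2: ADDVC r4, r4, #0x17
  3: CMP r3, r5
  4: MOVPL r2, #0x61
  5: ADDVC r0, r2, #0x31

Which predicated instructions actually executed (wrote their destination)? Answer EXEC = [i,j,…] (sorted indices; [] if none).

EXEC = [1,2]

0: ✓ CMP  NZCV=0010
1: ✓ SUBGT  r3←0x45
2: ✓ ADDVC  r4←0xf7
3: ✓ CMP  NZCV=1001
4: · MOVPL
5: · ADDVC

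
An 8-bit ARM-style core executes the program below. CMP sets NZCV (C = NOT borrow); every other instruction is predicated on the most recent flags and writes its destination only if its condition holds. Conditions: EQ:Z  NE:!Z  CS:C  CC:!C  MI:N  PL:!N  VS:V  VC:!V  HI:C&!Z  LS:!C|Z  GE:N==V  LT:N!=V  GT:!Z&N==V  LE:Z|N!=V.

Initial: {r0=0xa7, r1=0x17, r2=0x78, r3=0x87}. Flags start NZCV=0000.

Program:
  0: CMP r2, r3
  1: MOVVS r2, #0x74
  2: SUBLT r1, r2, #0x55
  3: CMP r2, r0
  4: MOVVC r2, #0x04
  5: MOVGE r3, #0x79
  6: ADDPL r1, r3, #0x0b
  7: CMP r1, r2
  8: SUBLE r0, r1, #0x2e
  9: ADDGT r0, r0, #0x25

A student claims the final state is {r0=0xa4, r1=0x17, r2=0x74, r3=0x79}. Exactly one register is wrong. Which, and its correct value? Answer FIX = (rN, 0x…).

0: ✓ CMP  NZCV=1001
1: ✓ MOVVS  r2←0x74
2: · SUBLT
3: ✓ CMP  NZCV=1001
4: · MOVVC
5: ✓ MOVGE  r3←0x79
6: · ADDPL
7: ✓ CMP  NZCV=1000
8: ✓ SUBLE  r0←0xe9
9: · ADDGT

FIX = (r0, 0xe9)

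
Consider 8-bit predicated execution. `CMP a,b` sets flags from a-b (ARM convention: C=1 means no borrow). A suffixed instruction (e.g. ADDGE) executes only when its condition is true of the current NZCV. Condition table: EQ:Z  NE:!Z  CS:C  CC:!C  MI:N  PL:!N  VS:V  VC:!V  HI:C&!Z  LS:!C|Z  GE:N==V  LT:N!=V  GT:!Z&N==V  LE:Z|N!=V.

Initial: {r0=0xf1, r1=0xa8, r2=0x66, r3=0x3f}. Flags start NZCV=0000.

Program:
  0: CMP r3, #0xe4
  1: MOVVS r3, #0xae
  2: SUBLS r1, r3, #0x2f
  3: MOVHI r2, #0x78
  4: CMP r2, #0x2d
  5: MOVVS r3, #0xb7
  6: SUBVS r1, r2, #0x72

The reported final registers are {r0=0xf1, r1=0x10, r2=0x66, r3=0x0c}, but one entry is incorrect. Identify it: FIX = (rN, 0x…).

FIX = (r3, 0x3f)

[0] flags=0000 → (cmp)
[1] flags=0000 VS?F → skip
[2] flags=0000 LS?T → r1=0x10
[3] flags=0000 HI?F → skip
[4] flags=0010 → (cmp)
[5] flags=0010 VS?F → skip
[6] flags=0010 VS?F → skip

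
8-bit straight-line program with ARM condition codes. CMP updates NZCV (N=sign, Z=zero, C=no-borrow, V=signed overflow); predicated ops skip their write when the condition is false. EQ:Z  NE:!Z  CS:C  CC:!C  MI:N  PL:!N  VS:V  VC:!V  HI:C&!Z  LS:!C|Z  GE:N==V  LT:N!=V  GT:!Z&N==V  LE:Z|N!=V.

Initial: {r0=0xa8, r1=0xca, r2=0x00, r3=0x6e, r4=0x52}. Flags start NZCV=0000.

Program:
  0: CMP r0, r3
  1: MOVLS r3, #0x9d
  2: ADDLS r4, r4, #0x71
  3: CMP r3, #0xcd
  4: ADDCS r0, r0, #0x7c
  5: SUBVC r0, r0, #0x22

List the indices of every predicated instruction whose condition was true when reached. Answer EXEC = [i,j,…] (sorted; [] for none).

0: ✓ CMP  NZCV=0011
1: · MOVLS
2: · ADDLS
3: ✓ CMP  NZCV=1001
4: · ADDCS
5: · SUBVC

EXEC = []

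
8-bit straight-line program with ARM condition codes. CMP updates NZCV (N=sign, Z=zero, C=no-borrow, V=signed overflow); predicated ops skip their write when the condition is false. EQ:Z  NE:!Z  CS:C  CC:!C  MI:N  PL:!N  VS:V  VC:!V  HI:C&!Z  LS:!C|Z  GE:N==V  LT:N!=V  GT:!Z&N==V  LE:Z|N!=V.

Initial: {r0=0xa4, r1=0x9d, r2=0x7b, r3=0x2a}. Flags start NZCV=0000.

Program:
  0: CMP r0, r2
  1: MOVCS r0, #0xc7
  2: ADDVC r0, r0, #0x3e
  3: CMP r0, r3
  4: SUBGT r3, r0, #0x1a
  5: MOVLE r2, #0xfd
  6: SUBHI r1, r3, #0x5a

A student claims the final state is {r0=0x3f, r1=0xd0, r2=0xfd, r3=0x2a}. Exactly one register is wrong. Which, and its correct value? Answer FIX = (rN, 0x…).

0: ✓ CMP  NZCV=0011
1: ✓ MOVCS  r0←0xc7
2: · ADDVC
3: ✓ CMP  NZCV=1010
4: · SUBGT
5: ✓ MOVLE  r2←0xfd
6: ✓ SUBHI  r1←0xd0

FIX = (r0, 0xc7)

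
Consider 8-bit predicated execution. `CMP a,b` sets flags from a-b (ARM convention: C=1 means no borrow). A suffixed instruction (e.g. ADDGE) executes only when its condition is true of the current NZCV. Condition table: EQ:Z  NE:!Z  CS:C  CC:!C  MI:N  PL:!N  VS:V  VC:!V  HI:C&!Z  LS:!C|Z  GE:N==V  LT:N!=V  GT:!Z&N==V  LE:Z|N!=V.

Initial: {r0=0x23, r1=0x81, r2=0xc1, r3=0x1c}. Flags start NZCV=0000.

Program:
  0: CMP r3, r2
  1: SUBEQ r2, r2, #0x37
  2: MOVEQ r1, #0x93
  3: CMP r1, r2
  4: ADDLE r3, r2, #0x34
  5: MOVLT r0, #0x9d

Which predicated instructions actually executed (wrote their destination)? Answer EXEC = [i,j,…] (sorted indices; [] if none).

[0] flags=0000 → (cmp)
[1] flags=0000 EQ?F → skip
[2] flags=0000 EQ?F → skip
[3] flags=1000 → (cmp)
[4] flags=1000 LE?T → r3=0xf5
[5] flags=1000 LT?T → r0=0x9d

EXEC = [4,5]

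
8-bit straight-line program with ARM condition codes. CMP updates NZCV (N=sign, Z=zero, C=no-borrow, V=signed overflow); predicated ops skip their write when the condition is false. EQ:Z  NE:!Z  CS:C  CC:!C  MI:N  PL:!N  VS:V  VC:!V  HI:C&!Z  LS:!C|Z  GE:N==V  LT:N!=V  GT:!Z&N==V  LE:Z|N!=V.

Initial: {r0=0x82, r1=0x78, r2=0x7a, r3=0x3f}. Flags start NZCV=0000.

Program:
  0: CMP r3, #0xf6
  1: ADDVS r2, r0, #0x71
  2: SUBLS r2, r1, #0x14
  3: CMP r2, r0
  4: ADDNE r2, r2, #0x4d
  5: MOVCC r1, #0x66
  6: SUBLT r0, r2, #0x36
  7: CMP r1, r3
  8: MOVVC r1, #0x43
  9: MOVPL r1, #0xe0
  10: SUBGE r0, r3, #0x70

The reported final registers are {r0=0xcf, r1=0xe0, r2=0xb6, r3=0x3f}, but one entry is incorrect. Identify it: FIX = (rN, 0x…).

[0] flags=0000 → (cmp)
[1] flags=0000 VS?F → skip
[2] flags=0000 LS?T → r2=0x64
[3] flags=1001 → (cmp)
[4] flags=1001 NE?T → r2=0xb1
[5] flags=1001 CC?T → r1=0x66
[6] flags=1001 LT?F → skip
[7] flags=0010 → (cmp)
[8] flags=0010 VC?T → r1=0x43
[9] flags=0010 PL?T → r1=0xe0
[10] flags=0010 GE?T → r0=0xcf

FIX = (r2, 0xb1)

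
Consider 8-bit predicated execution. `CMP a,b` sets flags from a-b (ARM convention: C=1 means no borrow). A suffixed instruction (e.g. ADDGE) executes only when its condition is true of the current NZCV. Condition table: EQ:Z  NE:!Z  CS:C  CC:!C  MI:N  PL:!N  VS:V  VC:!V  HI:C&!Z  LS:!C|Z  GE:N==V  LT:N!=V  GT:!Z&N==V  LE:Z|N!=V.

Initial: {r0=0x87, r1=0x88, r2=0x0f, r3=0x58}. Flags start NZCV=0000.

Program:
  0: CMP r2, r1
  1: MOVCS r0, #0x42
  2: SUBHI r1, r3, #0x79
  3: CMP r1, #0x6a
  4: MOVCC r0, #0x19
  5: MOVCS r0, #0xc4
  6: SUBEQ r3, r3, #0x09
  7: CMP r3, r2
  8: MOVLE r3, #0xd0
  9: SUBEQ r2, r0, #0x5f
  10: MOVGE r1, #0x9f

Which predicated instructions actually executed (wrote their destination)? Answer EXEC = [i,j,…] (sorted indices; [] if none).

0: ✓ CMP  NZCV=1001
1: · MOVCS
2: · SUBHI
3: ✓ CMP  NZCV=0011
4: · MOVCC
5: ✓ MOVCS  r0←0xc4
6: · SUBEQ
7: ✓ CMP  NZCV=0010
8: · MOVLE
9: · SUBEQ
10: ✓ MOVGE  r1←0x9f

EXEC = [5,10]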